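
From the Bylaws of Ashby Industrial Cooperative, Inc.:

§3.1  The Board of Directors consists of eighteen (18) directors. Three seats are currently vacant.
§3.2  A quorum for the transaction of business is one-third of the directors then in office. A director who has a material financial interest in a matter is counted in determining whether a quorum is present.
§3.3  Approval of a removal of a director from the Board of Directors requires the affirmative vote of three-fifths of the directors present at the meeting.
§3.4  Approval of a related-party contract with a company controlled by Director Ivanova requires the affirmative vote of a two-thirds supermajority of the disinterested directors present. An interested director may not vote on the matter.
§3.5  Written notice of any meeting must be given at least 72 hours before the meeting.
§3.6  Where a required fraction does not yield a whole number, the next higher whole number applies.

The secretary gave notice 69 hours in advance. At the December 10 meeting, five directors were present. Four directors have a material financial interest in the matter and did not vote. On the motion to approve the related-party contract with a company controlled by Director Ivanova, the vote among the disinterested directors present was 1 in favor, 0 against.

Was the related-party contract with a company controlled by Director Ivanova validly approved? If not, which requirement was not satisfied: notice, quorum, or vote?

Notice: 69 hours given; 72 required (69 < 72). Not satisfied.
Quorum: 5 present (interested directors count toward quorum); quorum is 5. Satisfied.
Vote: the related-party contract with a company controlled by Director Ivanova requires two-thirds of the disinterested directors present (5 − 4 = 1). 2/3 of 1 = 0.67, rounded up to 1, so 1 affirmative vote is needed; 1 voted in favor. Satisfied.

Invalid — notice requirement not satisfied.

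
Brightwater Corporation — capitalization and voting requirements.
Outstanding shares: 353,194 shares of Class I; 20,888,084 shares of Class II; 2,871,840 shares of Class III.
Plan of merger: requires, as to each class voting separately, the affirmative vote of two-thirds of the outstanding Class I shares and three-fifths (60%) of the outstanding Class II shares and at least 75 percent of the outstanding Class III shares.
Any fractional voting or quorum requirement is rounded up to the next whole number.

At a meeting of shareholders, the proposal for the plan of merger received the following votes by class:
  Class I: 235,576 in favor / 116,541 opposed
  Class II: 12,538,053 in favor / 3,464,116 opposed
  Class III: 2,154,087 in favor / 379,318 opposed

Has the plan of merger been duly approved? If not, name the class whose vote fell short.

Approved — every class gave the required vote.

Class I: 2/3 of 353194 = 235462.67, rounded up to 235463; 235,463 required, 235,576 in favor — approved.
Class II: 3/5 of 20888084 = 12532850.40, rounded up to 12532851; 12,532,851 required, 12,538,053 in favor — approved.
Class III: 3/4 of 2871840 = 2153880; 2,153,880 required, 2,154,087 in favor — approved.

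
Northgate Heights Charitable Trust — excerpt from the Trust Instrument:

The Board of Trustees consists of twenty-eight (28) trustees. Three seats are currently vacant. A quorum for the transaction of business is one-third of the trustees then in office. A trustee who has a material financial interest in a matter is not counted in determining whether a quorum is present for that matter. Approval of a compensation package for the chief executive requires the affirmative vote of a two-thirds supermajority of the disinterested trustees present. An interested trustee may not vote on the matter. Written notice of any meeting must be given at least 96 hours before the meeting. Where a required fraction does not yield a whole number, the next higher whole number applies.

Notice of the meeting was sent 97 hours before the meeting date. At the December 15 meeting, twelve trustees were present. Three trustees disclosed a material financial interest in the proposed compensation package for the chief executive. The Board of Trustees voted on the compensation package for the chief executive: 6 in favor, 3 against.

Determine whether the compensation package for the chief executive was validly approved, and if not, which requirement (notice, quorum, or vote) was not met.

Valid — all requirements satisfied.

Notice: 97 hours given; 96 required (97 ≥ 96). Satisfied.
Quorum: 12 present, but the 3 interested trustees do not count, leaving 9. Quorum is 9. Satisfied.
Vote: the compensation package for the chief executive requires two-thirds of the disinterested trustees present (12 − 3 = 9). 2/3 of 9 = 6, so 6 affirmative votes are needed; 6 voted in favor. Satisfied.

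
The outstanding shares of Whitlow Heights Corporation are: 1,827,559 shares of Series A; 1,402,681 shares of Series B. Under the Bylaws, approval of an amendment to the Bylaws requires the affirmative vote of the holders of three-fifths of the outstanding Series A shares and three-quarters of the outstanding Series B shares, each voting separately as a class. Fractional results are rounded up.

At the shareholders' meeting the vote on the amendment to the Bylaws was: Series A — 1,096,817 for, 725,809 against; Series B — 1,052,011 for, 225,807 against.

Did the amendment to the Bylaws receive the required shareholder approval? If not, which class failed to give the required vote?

Approved — every class gave the required vote.

Series A: 3/5 of 1827559 = 1096535.40, rounded up to 1096536; 1,096,536 required, 1,096,817 in favor — approved.
Series B: 3/4 of 1402681 = 1052010.75, rounded up to 1052011; 1,052,011 required, 1,052,011 in favor — approved.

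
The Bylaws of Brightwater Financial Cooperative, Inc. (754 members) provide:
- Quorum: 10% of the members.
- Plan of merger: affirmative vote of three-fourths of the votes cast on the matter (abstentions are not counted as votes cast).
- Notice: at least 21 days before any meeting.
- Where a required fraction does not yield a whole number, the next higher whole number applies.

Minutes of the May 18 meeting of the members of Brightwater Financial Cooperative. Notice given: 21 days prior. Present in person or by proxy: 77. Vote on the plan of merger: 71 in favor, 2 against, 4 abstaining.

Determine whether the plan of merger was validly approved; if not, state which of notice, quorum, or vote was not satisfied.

Valid — all requirements satisfied.

Notice: 21 days given; 21 required. Satisfied.
Quorum: 10% of 754 = 75.40, rounded up to 76; 77 present. Satisfied.
Vote: requires three-fourths of the votes cast (77 − 4 abstaining = 73); 3/4 of 73 = 54.75, rounded up to 55, so 55 needed; 71 in favor. Satisfied.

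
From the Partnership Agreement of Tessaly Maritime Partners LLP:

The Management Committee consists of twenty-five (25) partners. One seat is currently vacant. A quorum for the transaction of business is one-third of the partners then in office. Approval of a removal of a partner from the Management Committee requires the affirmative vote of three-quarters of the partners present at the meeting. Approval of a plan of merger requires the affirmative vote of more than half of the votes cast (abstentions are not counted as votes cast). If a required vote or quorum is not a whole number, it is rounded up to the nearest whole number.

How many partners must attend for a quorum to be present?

8

1/3 of 24 = 8.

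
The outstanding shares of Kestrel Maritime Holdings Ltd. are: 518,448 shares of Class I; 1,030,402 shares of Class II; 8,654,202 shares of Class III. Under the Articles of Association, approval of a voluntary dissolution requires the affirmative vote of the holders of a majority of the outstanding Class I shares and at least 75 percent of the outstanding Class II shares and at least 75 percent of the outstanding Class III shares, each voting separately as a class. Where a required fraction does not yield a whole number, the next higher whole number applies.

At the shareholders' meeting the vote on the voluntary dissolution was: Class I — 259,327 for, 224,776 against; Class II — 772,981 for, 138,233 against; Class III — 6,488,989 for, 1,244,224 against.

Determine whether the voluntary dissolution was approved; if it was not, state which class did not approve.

Class I: a majority of 518448 is 259225; 259,225 required, 259,327 in favor — approved.
Class II: 3/4 of 1030402 = 772801.50, rounded up to 772802; 772,802 required, 772,981 in favor — approved.
Class III: 3/4 of 8654202 = 6490651.50, rounded up to 6490652; 6,490,652 required, 6,488,989 in favor — not approved.

Not approved — the Class III shares did not give the required vote.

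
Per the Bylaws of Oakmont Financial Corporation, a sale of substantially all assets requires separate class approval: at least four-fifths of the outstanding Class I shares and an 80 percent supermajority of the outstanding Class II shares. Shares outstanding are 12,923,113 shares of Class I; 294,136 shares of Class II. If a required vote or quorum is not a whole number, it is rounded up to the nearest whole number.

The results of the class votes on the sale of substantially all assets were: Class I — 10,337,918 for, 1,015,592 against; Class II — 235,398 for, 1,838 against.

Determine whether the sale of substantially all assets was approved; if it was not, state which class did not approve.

Class I: 4/5 of 12923113 = 10338490.40, rounded up to 10338491; 10,338,491 required, 10,337,918 in favor — not approved.
Class II: 4/5 of 294136 = 235308.80, rounded up to 235309; 235,309 required, 235,398 in favor — approved.

Not approved — the Class I shares did not give the required vote.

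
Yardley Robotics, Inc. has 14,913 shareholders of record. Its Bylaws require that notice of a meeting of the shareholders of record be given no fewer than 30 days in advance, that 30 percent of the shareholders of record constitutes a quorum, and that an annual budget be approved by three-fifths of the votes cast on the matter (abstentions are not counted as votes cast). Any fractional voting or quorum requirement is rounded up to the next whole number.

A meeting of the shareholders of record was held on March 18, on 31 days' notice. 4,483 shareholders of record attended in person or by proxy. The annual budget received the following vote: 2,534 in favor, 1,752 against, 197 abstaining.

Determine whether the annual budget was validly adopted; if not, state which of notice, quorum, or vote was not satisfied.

Invalid — vote requirement not satisfied.

Notice: 31 days given; 30 required. Satisfied.
Quorum: 30% of 14,913 = 4,473.90, rounded up to 4,474; 4,483 present. Satisfied.
Vote: requires three-fifths of the votes cast (4,483 − 197 abstaining = 4,286); 3/5 of 4286 = 2571.60, rounded up to 2572, so 2,572 needed; 2,534 in favor. Not satisfied.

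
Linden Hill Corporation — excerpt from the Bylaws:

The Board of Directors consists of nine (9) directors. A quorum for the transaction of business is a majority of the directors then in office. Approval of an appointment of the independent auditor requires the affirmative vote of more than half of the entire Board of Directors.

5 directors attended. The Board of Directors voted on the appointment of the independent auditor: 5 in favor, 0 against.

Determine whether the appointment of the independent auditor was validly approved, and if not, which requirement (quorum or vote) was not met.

Valid — all requirements satisfied.

Quorum: 5 present; quorum is 5. Satisfied.
Vote: the appointment of the independent auditor requires a majority of the entire Board of Directors (9). A majority of 9 is 5, so 5 affirmative votes are needed; 5 voted in favor. Satisfied.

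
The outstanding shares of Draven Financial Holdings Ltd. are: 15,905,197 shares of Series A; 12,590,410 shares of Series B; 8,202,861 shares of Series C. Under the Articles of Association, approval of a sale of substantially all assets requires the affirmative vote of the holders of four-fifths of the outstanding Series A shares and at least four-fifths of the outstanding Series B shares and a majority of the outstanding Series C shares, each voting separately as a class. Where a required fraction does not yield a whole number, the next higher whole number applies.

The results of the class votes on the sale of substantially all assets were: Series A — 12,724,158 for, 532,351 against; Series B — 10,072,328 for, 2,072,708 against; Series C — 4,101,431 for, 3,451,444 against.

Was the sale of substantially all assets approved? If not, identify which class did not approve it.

Series A: 4/5 of 15905197 = 12724157.60, rounded up to 12724158; 12,724,158 required, 12,724,158 in favor — approved.
Series B: 4/5 of 12590410 = 10072328; 10,072,328 required, 10,072,328 in favor — approved.
Series C: a majority of 8202861 is 4101431; 4,101,431 required, 4,101,431 in favor — approved.

Approved — every class gave the required vote.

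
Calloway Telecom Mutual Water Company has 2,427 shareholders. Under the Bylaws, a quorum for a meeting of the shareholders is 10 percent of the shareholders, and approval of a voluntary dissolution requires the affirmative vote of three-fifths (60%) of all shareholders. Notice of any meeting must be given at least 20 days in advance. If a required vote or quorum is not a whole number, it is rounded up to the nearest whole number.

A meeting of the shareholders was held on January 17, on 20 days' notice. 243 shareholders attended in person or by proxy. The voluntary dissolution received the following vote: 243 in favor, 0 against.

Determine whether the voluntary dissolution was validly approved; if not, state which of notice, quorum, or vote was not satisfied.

Invalid — vote requirement not satisfied.

Notice: 20 days given; 20 required. Satisfied.
Quorum: 10% of 2,427 = 242.70, rounded up to 243; 243 present. Satisfied.
Vote: requires three-fifths of all shareholders (2,427); 3/5 of 2427 = 1456.20, rounded up to 1457, so 1,457 needed; 243 in favor. Not satisfied.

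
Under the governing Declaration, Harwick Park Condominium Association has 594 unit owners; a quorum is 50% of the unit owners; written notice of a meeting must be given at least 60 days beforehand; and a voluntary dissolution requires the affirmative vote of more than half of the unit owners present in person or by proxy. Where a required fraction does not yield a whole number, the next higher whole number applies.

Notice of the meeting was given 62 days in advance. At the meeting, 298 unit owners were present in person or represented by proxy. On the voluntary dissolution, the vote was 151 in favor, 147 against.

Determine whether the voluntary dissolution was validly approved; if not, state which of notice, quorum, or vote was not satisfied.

Valid — all requirements satisfied.

Notice: 62 days given; 60 required. Satisfied.
Quorum: 50% of 594 = 297; 298 present. Satisfied.
Vote: requires a majority of those present (298); a majority of 298 is 150, so 150 needed; 151 in favor. Satisfied.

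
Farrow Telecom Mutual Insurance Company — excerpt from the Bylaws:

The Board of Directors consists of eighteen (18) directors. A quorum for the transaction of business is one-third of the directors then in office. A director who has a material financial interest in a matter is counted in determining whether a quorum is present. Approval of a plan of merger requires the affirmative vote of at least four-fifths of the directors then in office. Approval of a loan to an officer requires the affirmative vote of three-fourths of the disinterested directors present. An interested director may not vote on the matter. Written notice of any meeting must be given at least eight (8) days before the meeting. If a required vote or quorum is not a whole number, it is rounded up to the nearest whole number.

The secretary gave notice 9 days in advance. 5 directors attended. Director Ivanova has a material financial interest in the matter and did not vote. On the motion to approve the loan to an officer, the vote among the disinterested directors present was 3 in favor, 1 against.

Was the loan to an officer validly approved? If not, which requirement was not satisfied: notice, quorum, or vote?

Invalid — quorum requirement not satisfied.

Notice: 9 days given; 8 required (9 ≥ 8). Satisfied.
Quorum: 5 present (interested directors count toward quorum); quorum is 6. Not satisfied.
Vote: the loan to an officer requires three-fourths of the disinterested directors present (5 − 1 = 4). 3/4 of 4 = 3, so 3 affirmative votes are needed; 3 voted in favor. Satisfied. (Moot — without a quorum no business can be validly transacted.)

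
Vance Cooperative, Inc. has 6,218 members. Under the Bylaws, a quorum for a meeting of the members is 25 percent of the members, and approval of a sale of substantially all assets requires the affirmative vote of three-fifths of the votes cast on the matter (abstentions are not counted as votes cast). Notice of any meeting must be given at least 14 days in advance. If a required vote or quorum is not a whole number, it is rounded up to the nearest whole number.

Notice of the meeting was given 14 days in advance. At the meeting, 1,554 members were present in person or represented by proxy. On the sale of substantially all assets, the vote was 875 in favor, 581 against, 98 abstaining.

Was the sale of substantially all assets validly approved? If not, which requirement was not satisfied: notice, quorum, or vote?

Notice: 14 days given; 14 required. Satisfied.
Quorum: 25% of 6,218 = 1,554.50, rounded up to 1,555; 1,554 present. Not satisfied.
Vote: requires three-fifths of the votes cast (1,554 − 98 abstaining = 1,456); 3/5 of 1456 = 873.60, rounded up to 874, so 874 needed; 875 in favor. Satisfied.

Invalid — quorum requirement not satisfied.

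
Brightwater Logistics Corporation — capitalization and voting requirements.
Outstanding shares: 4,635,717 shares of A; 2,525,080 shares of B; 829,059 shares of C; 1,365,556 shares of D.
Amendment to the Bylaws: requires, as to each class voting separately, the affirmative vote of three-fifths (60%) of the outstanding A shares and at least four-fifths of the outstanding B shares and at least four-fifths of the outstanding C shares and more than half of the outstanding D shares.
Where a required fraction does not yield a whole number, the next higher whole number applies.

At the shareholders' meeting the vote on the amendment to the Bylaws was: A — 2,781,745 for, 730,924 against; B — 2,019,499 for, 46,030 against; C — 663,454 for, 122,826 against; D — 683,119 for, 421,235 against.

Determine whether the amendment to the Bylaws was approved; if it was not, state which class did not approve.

Not approved — the B shares did not give the required vote.

A: 3/5 of 4635717 = 2781430.20, rounded up to 2781431; 2,781,431 required, 2,781,745 in favor — approved.
B: 4/5 of 2525080 = 2020064; 2,020,064 required, 2,019,499 in favor — not approved.
C: 4/5 of 829059 = 663247.20, rounded up to 663248; 663,248 required, 663,454 in favor — approved.
D: a majority of 1365556 is 682779; 682,779 required, 683,119 in favor — approved.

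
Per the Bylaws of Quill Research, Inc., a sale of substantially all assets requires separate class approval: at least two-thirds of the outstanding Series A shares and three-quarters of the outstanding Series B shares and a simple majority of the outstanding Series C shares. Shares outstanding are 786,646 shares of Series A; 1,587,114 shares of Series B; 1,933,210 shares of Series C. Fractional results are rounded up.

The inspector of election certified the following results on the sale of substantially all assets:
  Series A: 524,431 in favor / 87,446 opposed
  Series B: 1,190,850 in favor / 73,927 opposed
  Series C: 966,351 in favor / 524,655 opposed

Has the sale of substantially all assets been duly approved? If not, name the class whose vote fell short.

Series A: 2/3 of 786646 = 524430.67, rounded up to 524431; 524,431 required, 524,431 in favor — approved.
Series B: 3/4 of 1587114 = 1190335.50, rounded up to 1190336; 1,190,336 required, 1,190,850 in favor — approved.
Series C: a majority of 1933210 is 966606; 966,606 required, 966,351 in favor — not approved.

Not approved — the Series C shares did not give the required vote.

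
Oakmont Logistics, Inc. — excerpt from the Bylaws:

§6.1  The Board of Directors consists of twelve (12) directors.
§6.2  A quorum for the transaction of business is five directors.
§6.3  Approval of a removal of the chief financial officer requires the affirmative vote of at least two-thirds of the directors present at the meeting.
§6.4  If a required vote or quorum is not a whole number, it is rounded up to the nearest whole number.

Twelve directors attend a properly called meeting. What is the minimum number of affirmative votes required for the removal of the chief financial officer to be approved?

The removal of the chief financial officer requires two-thirds of the directors present (12).
2/3 of 12 = 8.

8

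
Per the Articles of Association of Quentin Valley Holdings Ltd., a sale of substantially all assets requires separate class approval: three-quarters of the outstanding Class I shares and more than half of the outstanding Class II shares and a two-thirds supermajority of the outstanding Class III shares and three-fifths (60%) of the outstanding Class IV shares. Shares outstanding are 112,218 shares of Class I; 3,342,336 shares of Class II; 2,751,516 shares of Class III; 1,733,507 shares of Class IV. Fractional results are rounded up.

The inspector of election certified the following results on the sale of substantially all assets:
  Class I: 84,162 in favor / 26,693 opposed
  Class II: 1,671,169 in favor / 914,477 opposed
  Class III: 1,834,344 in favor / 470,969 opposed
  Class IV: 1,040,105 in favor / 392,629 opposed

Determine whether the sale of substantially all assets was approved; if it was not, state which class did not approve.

Not approved — the Class I shares did not give the required vote.

Class I: 3/4 of 112218 = 84163.50, rounded up to 84164; 84,164 required, 84,162 in favor — not approved.
Class II: a majority of 3342336 is 1671169; 1,671,169 required, 1,671,169 in favor — approved.
Class III: 2/3 of 2751516 = 1834344; 1,834,344 required, 1,834,344 in favor — approved.
Class IV: 3/5 of 1733507 = 1040104.20, rounded up to 1040105; 1,040,105 required, 1,040,105 in favor — approved.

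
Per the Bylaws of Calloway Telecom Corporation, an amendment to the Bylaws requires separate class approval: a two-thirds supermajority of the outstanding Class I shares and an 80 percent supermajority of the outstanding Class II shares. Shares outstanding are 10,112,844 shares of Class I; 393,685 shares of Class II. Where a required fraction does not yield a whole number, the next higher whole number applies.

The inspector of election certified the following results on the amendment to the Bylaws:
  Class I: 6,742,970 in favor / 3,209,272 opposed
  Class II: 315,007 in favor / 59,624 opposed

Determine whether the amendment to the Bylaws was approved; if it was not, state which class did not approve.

Class I: 2/3 of 10112844 = 6741896; 6,741,896 required, 6,742,970 in favor — approved.
Class II: 4/5 of 393685 = 314948; 314,948 required, 315,007 in favor — approved.

Approved — every class gave the required vote.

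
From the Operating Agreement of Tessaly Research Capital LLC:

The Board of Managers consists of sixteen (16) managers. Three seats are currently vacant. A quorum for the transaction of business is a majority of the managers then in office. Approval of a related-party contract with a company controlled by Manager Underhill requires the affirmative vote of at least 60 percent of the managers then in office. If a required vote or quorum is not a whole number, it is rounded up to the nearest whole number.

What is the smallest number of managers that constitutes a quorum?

A majority of 13 is 7.

7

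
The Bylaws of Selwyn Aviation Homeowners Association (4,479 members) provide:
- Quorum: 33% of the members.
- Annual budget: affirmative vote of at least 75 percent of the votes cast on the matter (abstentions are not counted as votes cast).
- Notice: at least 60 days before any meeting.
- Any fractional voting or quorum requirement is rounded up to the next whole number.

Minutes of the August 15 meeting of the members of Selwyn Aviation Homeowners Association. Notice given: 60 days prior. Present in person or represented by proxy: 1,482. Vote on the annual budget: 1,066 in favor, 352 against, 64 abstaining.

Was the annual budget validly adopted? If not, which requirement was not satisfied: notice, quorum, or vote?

Notice: 60 days given; 60 required. Satisfied.
Quorum: 33% of 4,479 = 1,478.07, rounded up to 1,479; 1,482 present. Satisfied.
Vote: requires three-fourths of the votes cast (1,482 − 64 abstaining = 1,418); 3/4 of 1418 = 1063.50, rounded up to 1064, so 1,064 needed; 1,066 in favor. Satisfied.

Valid — all requirements satisfied.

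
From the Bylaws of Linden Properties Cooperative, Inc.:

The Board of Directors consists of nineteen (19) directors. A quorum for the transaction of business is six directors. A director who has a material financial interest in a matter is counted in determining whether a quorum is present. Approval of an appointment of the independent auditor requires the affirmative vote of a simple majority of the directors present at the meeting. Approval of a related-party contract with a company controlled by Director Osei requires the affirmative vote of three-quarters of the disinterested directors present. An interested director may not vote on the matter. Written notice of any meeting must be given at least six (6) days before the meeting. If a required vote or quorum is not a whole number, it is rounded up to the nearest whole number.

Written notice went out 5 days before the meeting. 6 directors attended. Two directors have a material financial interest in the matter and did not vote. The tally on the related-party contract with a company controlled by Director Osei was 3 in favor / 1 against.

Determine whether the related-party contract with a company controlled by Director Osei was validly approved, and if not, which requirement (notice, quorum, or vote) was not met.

Notice: 5 days given; 6 required (5 < 6). Not satisfied.
Quorum: 6 present (interested directors count toward quorum); quorum is 6. Satisfied.
Vote: the related-party contract with a company controlled by Director Osei requires three-fourths of the disinterested directors present (6 − 2 = 4). 3/4 of 4 = 3, so 3 affirmative votes are needed; 3 voted in favor. Satisfied.

Invalid — notice requirement not satisfied.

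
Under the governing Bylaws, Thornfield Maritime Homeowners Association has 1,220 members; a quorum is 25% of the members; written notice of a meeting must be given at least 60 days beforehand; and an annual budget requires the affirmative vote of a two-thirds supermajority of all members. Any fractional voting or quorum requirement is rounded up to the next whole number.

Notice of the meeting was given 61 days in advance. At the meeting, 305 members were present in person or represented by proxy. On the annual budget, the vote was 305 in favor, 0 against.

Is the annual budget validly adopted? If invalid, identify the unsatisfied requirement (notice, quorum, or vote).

Notice: 61 days given; 60 required. Satisfied.
Quorum: 25% of 1,220 = 305; 305 present. Satisfied.
Vote: requires two-thirds of all members (1,220); 2/3 of 1220 = 813.33, rounded up to 814, so 814 needed; 305 in favor. Not satisfied.

Invalid — vote requirement not satisfied.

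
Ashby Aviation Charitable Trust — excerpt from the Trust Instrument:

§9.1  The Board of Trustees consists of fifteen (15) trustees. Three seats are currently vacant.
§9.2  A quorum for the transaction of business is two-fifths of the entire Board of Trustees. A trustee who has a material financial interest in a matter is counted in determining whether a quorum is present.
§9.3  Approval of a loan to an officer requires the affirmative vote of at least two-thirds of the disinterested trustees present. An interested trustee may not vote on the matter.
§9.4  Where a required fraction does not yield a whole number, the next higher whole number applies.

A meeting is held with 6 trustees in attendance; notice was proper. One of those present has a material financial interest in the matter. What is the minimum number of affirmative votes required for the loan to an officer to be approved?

4

The loan to an officer requires two-thirds of the disinterested trustees present (6 − 1 = 5).
2/3 of 5 = 3.33, rounded up to 4.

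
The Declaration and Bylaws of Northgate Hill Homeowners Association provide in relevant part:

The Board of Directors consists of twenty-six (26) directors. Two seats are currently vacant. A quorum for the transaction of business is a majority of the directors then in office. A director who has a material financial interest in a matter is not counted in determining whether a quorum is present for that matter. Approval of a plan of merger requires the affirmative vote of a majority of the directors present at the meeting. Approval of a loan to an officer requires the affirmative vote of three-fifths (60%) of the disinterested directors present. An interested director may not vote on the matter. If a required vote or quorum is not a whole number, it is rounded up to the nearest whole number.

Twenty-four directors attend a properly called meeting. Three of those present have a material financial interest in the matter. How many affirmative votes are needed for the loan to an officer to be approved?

The loan to an officer requires three-fifths of the disinterested directors present (24 − 3 = 21).
3/5 of 21 = 12.60, rounded up to 13.

13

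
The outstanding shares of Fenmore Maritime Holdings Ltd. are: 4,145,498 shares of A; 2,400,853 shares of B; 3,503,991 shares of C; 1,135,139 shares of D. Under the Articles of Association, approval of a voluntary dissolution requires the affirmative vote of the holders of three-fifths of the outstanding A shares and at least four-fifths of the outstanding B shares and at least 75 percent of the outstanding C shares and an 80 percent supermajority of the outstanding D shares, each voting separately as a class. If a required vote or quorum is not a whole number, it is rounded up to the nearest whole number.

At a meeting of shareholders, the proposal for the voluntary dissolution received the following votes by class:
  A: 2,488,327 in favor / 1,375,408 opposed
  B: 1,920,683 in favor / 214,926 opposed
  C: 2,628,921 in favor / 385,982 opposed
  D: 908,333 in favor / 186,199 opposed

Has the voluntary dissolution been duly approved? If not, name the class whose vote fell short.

Approved — every class gave the required vote.

A: 3/5 of 4145498 = 2487298.80, rounded up to 2487299; 2,487,299 required, 2,488,327 in favor — approved.
B: 4/5 of 2400853 = 1920682.40, rounded up to 1920683; 1,920,683 required, 1,920,683 in favor — approved.
C: 3/4 of 3503991 = 2627993.25, rounded up to 2627994; 2,627,994 required, 2,628,921 in favor — approved.
D: 4/5 of 1135139 = 908111.20, rounded up to 908112; 908,112 required, 908,333 in favor — approved.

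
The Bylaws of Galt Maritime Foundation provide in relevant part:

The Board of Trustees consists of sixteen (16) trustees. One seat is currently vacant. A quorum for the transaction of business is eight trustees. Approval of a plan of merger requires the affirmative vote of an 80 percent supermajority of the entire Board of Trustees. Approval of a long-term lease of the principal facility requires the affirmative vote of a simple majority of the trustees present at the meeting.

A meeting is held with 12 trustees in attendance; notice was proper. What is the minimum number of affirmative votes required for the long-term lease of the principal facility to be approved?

7

The long-term lease of the principal facility requires a majority of the trustees present (12).
A majority of 12 is 7.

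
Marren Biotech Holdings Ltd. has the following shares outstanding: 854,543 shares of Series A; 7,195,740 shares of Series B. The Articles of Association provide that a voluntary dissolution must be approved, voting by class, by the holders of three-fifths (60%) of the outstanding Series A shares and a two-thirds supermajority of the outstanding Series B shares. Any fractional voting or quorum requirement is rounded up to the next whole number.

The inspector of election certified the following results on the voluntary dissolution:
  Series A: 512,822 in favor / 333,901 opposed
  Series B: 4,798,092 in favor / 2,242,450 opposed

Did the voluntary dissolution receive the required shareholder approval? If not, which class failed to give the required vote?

Approved — every class gave the required vote.

Series A: 3/5 of 854543 = 512725.80, rounded up to 512726; 512,726 required, 512,822 in favor — approved.
Series B: 2/3 of 7195740 = 4797160; 4,797,160 required, 4,798,092 in favor — approved.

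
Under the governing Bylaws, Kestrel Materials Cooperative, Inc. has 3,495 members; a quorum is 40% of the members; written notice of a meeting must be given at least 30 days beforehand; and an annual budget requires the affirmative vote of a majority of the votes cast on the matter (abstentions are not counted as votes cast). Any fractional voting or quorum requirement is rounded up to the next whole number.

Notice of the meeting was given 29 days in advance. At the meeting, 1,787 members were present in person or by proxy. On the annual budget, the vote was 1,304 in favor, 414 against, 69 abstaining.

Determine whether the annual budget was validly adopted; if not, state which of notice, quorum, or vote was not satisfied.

Invalid — notice requirement not satisfied.

Notice: 29 days given; 30 required. Not satisfied.
Quorum: 40% of 3,495 = 1,398; 1,787 present. Satisfied.
Vote: requires a majority of the votes cast (1,787 − 69 abstaining = 1,718); a majority of 1718 is 860, so 860 needed; 1,304 in favor. Satisfied.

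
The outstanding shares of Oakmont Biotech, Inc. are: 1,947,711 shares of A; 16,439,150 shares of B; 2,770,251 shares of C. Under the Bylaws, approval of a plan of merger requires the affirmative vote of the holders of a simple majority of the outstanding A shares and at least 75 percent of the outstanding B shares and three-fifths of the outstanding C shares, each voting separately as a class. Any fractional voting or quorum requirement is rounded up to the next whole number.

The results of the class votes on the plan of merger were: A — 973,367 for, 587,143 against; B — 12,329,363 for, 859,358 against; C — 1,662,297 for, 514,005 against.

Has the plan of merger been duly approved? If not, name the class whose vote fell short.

A: a majority of 1947711 is 973856; 973,856 required, 973,367 in favor — not approved.
B: 3/4 of 16439150 = 12329362.50, rounded up to 12329363; 12,329,363 required, 12,329,363 in favor — approved.
C: 3/5 of 2770251 = 1662150.60, rounded up to 1662151; 1,662,151 required, 1,662,297 in favor — approved.

Not approved — the A shares did not give the required vote.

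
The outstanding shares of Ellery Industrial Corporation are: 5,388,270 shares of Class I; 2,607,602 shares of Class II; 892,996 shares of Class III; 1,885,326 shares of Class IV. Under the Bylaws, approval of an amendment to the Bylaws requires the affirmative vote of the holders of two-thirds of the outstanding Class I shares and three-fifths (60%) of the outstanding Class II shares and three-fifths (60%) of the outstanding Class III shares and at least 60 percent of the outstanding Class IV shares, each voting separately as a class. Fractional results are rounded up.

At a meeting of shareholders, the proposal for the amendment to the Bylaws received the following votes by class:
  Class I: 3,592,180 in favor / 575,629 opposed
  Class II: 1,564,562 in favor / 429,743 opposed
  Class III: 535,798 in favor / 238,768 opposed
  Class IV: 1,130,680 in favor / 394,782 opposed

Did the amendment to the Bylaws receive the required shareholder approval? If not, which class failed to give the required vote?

Class I: 2/3 of 5388270 = 3592180; 3,592,180 required, 3,592,180 in favor — approved.
Class II: 3/5 of 2607602 = 1564561.20, rounded up to 1564562; 1,564,562 required, 1,564,562 in favor — approved.
Class III: 3/5 of 892996 = 535797.60, rounded up to 535798; 535,798 required, 535,798 in favor — approved.
Class IV: 3/5 of 1885326 = 1131195.60, rounded up to 1131196; 1,131,196 required, 1,130,680 in favor — not approved.

Not approved — the Class IV shares did not give the required vote.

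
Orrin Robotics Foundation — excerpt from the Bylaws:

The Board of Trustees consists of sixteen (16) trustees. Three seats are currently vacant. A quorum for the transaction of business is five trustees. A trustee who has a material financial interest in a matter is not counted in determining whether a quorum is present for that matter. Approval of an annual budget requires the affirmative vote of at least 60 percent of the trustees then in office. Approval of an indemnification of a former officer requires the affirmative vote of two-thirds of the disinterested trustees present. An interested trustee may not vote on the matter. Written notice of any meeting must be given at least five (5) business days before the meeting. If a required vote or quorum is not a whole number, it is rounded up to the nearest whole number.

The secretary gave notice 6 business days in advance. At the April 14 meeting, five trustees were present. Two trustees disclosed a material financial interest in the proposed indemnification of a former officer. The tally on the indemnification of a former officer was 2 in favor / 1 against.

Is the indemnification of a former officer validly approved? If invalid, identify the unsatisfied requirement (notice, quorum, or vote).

Invalid — quorum requirement not satisfied.

Notice: 6 business days given; 5 required (6 ≥ 5). Satisfied.
Quorum: 5 present, but the 2 interested trustees do not count, leaving 3. Quorum is 5. Not satisfied.
Vote: the indemnification of a former officer requires two-thirds of the disinterested trustees present (5 − 2 = 3). 2/3 of 3 = 2, so 2 affirmative votes are needed; 2 voted in favor. Satisfied. (Moot — without a quorum no business can be validly transacted.)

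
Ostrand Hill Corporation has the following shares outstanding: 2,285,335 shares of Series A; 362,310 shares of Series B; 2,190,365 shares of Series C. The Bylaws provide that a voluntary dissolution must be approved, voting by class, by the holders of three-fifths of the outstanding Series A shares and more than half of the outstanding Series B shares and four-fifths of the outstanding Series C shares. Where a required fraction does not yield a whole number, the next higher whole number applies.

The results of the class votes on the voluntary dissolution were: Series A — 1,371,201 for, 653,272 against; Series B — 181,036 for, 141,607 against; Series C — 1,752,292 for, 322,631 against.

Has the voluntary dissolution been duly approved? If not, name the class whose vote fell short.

Not approved — the Series B shares did not give the required vote.

Series A: 3/5 of 2285335 = 1371201; 1,371,201 required, 1,371,201 in favor — approved.
Series B: a majority of 362310 is 181156; 181,156 required, 181,036 in favor — not approved.
Series C: 4/5 of 2190365 = 1752292; 1,752,292 required, 1,752,292 in favor — approved.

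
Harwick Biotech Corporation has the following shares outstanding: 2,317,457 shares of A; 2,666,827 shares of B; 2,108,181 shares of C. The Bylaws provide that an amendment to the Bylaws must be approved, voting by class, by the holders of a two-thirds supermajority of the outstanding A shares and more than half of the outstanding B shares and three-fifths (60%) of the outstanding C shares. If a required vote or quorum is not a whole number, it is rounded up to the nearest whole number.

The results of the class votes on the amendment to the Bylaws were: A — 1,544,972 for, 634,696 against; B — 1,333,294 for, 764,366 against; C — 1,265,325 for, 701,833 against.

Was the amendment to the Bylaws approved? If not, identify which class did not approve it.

A: 2/3 of 2317457 = 1544971.33, rounded up to 1544972; 1,544,972 required, 1,544,972 in favor — approved.
B: a majority of 2666827 is 1333414; 1,333,414 required, 1,333,294 in favor — not approved.
C: 3/5 of 2108181 = 1264908.60, rounded up to 1264909; 1,264,909 required, 1,265,325 in favor — approved.

Not approved — the B shares did not give the required vote.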